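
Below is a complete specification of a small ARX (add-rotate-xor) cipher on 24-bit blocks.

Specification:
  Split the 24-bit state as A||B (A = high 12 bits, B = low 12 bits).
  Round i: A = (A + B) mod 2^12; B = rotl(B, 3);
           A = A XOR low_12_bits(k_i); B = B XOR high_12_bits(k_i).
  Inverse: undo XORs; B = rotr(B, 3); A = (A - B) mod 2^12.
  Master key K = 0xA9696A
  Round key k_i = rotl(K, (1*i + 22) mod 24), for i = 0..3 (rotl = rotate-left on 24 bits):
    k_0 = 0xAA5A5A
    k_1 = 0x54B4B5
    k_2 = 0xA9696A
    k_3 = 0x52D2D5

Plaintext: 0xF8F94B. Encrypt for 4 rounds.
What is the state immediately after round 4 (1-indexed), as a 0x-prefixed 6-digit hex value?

s_0 = plaintext = 0xF8F94B
s_1 = Round(s_0, k_0) = 0x2800F9
s_2 = Round(s_1, k_1) = 0x7CC283
s_3 = Round(s_2, k_2) = 0x325E8F
s_4 = Round(s_3, k_3) = 0x361152

0x361152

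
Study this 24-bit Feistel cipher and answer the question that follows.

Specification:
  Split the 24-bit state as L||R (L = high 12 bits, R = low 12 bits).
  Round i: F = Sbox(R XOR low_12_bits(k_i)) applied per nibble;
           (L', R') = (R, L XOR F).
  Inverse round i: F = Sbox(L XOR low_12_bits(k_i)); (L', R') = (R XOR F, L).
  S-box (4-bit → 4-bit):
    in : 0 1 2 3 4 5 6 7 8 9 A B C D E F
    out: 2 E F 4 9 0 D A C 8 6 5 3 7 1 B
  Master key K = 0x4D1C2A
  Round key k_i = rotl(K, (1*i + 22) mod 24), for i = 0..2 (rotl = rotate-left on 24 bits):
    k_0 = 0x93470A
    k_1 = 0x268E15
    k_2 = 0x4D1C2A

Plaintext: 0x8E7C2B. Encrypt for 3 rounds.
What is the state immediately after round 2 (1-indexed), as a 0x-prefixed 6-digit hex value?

s_0 = plaintext = 0x8E7C2B
s_1 = Round(s_0, k_0) = 0xC2BD19
s_2 = Round(s_1, k_1) = 0xD19808
s_3 = Round(s_2, k_2) = 0x8084E6

0xD19808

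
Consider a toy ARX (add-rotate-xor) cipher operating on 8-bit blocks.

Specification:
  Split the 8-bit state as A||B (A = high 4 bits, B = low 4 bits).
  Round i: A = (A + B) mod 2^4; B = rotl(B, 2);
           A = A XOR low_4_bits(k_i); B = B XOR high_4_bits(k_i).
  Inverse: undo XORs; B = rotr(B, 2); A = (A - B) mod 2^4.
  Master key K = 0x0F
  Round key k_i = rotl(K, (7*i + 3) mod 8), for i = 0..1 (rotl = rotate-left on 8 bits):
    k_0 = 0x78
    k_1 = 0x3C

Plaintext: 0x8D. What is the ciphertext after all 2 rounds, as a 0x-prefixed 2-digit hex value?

0x13

s_0 = plaintext = 0x8D
s_1 = Round(s_0, k_0) = 0xD0
s_2 = Round(s_1, k_1) = 0x13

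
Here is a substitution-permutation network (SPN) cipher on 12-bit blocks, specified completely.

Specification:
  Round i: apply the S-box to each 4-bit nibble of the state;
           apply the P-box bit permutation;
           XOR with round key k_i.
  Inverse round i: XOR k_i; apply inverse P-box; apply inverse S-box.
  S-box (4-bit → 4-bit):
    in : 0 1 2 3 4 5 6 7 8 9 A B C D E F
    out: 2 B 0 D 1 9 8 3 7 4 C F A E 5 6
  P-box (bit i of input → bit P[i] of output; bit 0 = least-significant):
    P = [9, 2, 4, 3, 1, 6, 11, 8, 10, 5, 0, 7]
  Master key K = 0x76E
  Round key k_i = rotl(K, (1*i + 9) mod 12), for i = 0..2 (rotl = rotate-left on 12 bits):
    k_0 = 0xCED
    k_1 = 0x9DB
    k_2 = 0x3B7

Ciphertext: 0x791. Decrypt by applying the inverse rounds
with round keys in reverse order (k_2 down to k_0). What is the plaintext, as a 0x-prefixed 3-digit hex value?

0x431

s_0 = ciphertext = 0x791
s_1 = InvRound(s_0, k_2) = 0x740
s_2 = InvRound(s_1, k_1) = 0x3E3
s_3 = InvRound(s_2, k_0) = 0x431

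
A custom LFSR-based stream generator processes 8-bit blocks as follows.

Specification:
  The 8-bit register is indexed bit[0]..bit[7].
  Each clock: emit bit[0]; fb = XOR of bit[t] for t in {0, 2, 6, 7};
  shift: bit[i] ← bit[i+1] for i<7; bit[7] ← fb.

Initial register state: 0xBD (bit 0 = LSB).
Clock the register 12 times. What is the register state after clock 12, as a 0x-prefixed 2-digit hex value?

reg_0 = 0xBD
clock 1: out=1, reg = 0xDE
clock 2: out=0, reg = 0xEF
clock 3: out=1, reg = 0x77
clock 4: out=1, reg = 0xBB
clock 5: out=1, reg = 0x5D
clock 6: out=1, reg = 0xAE
clock 7: out=0, reg = 0x57
clock 8: out=1, reg = 0xAB
clock 9: out=1, reg = 0x55
clock 10: out=1, reg = 0xAA
clock 11: out=0, reg = 0xD5
clock 12: out=1, reg = 0x6A

0x6A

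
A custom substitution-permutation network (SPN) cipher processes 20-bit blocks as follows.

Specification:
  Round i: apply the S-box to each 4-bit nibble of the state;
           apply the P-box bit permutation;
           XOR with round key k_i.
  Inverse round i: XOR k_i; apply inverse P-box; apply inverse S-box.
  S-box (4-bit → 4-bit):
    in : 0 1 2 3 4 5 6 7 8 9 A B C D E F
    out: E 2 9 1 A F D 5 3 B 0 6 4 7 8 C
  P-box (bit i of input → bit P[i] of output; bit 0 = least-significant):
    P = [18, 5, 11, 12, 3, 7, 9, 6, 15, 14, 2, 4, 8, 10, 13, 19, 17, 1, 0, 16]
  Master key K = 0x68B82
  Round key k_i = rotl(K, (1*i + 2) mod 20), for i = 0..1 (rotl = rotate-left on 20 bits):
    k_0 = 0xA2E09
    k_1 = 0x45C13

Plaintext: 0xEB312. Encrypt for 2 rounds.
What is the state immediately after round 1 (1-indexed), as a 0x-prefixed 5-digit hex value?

s_0 = plaintext = 0xEB312
s_1 = Round(s_0, k_0) = 0xF9A89
s_2 = Round(s_1, k_1) = 0x949BA

0xF9A89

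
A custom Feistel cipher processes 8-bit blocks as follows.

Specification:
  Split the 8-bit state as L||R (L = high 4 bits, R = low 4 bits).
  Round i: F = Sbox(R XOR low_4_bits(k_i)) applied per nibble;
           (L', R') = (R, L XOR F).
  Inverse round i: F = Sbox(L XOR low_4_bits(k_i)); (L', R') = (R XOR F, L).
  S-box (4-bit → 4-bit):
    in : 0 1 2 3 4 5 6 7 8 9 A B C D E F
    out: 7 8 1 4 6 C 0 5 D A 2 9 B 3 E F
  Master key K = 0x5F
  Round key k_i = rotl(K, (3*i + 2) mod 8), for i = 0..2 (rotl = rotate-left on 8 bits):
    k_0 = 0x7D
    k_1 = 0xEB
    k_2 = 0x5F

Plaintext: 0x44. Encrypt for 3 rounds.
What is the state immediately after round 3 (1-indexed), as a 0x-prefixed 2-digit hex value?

0x8B

s_0 = plaintext = 0x44
s_1 = Round(s_0, k_0) = 0x4E
s_2 = Round(s_1, k_1) = 0xE8
s_3 = Round(s_2, k_2) = 0x8B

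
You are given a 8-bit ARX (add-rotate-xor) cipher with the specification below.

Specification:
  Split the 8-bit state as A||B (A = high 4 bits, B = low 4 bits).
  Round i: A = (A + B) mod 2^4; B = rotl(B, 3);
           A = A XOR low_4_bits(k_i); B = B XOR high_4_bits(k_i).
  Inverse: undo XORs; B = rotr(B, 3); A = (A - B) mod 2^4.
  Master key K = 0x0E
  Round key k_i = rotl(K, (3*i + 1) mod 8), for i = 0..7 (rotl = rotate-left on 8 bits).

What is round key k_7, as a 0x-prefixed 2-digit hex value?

0x83

K = 0x0E
k_0 = rotl(K, (3*0+1) mod 8) = rotl(K, 1) = 0x1C
k_1 = rotl(K, (3*1+1) mod 8) = rotl(K, 4) = 0xE0
k_2 = rotl(K, (3*2+1) mod 8) = rotl(K, 7) = 0x07
k_3 = rotl(K, (3*3+1) mod 8) = rotl(K, 2) = 0x38
k_4 = rotl(K, (3*4+1) mod 8) = rotl(K, 5) = 0xC1
k_5 = rotl(K, (3*5+1) mod 8) = rotl(K, 0) = 0x0E
k_6 = rotl(K, (3*6+1) mod 8) = rotl(K, 3) = 0x70
k_7 = rotl(K, (3*7+1) mod 8) = rotl(K, 6) = 0x83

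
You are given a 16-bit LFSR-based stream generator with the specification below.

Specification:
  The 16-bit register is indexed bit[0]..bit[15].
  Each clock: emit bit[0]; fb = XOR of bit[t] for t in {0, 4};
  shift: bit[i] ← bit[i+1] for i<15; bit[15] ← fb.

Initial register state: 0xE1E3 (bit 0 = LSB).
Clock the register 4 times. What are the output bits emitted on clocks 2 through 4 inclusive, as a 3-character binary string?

100

reg_0 = 0xE1E3
clock 1: out=1, reg = 0xF0F1
clock 2: out=1, reg = 0x7878
clock 3: out=0, reg = 0xBC3C
clock 4: out=0, reg = 0xDE1E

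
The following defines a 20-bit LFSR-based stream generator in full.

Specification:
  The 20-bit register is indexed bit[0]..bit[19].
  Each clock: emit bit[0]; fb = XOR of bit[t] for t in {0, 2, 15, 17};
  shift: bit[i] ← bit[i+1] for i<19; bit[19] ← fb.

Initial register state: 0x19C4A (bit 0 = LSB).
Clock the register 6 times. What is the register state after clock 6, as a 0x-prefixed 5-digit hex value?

0x8C671

reg_0 = 0x19C4A
clock 1: out=0, reg = 0x8CE25
clock 2: out=1, reg = 0xC6712
clock 3: out=0, reg = 0x63389
clock 4: out=1, reg = 0x319C4
clock 5: out=0, reg = 0x18CE2
clock 6: out=0, reg = 0x8C671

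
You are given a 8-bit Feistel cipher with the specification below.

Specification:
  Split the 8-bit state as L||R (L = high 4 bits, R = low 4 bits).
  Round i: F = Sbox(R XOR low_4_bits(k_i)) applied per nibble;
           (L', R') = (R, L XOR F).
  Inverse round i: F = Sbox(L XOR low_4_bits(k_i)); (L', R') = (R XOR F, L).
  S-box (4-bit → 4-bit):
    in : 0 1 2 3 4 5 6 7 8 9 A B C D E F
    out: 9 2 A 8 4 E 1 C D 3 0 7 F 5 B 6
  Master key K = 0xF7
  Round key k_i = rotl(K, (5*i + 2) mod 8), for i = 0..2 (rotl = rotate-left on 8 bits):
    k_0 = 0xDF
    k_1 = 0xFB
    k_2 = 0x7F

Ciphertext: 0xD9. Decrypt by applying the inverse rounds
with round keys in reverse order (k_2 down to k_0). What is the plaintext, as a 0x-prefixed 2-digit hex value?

s_0 = ciphertext = 0xD9
s_1 = InvRound(s_0, k_2) = 0x3D
s_2 = InvRound(s_1, k_1) = 0x03
s_3 = InvRound(s_2, k_0) = 0x50

0x50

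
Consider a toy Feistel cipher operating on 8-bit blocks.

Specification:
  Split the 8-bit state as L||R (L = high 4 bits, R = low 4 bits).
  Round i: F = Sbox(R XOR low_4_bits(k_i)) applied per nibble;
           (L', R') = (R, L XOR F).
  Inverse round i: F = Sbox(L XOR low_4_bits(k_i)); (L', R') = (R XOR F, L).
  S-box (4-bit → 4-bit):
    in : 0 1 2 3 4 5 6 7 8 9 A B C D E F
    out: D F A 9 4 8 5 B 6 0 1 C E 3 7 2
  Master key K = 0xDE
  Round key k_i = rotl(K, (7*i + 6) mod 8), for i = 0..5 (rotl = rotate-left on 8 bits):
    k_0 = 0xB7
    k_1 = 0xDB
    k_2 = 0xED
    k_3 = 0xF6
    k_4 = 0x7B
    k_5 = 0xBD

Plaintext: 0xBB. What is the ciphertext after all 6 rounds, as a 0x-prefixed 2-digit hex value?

0xA9

s_0 = plaintext = 0xBB
s_1 = Round(s_0, k_0) = 0xB5
s_2 = Round(s_1, k_1) = 0x5C
s_3 = Round(s_2, k_2) = 0xCA
s_4 = Round(s_3, k_3) = 0xA2
s_5 = Round(s_4, k_4) = 0x2A
s_6 = Round(s_5, k_5) = 0xA9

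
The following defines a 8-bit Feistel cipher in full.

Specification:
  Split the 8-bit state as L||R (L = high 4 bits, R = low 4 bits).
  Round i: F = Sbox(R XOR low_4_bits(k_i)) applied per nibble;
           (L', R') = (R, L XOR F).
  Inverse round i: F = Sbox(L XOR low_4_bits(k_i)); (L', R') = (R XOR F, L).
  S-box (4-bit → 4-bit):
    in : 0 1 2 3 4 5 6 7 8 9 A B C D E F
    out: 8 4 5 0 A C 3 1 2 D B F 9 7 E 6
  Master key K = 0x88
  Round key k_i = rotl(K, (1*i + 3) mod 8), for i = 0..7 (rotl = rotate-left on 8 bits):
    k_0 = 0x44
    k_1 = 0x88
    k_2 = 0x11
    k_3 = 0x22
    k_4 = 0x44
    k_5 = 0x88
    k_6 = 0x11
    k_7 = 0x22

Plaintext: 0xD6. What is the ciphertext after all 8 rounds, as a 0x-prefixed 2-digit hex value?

s_0 = plaintext = 0xD6
s_1 = Round(s_0, k_0) = 0x68
s_2 = Round(s_1, k_1) = 0x8E
s_3 = Round(s_2, k_2) = 0xEE
s_4 = Round(s_3, k_3) = 0xE7
s_5 = Round(s_4, k_4) = 0x7E
s_6 = Round(s_5, k_5) = 0xE4
s_7 = Round(s_6, k_6) = 0x42
s_8 = Round(s_7, k_7) = 0x2C

0x2C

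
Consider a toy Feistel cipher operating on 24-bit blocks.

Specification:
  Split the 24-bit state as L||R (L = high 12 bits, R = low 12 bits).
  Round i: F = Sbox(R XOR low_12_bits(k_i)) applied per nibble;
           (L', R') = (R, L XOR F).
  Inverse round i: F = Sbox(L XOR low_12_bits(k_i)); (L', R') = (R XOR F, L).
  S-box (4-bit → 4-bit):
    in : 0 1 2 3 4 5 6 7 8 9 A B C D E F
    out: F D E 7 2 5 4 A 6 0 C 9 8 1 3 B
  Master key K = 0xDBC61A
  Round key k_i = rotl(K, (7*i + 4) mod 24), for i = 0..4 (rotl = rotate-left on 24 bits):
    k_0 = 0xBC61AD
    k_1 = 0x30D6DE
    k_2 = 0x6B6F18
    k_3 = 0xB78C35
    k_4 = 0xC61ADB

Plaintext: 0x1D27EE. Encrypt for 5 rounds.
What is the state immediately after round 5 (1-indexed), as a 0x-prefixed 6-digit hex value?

s_0 = plaintext = 0x1D27EE
s_1 = Round(s_0, k_0) = 0x7EE5F5
s_2 = Round(s_1, k_1) = 0x5F5007
s_3 = Round(s_2, k_2) = 0x007E2E
s_4 = Round(s_3, k_3) = 0xE2EEDE
s_5 = Round(s_4, k_4) = 0xEDECDB

0xEDECDB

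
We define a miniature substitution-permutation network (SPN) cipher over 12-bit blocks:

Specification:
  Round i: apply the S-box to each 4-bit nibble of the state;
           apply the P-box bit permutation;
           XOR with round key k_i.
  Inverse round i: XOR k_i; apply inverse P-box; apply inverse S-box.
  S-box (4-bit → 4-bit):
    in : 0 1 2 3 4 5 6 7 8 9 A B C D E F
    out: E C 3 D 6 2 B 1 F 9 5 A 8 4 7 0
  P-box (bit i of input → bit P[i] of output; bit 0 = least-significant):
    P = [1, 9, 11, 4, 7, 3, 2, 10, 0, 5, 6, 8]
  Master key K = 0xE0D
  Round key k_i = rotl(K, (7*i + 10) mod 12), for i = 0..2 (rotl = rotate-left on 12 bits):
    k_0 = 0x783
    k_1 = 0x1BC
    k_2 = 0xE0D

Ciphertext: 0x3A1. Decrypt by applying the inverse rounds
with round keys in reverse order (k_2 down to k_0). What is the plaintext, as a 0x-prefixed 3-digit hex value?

0x8C9

s_0 = ciphertext = 0x3A1
s_1 = InvRound(s_0, k_2) = 0xB8D
s_2 = InvRound(s_1, k_1) = 0x2F0
s_3 = InvRound(s_2, k_0) = 0x8C9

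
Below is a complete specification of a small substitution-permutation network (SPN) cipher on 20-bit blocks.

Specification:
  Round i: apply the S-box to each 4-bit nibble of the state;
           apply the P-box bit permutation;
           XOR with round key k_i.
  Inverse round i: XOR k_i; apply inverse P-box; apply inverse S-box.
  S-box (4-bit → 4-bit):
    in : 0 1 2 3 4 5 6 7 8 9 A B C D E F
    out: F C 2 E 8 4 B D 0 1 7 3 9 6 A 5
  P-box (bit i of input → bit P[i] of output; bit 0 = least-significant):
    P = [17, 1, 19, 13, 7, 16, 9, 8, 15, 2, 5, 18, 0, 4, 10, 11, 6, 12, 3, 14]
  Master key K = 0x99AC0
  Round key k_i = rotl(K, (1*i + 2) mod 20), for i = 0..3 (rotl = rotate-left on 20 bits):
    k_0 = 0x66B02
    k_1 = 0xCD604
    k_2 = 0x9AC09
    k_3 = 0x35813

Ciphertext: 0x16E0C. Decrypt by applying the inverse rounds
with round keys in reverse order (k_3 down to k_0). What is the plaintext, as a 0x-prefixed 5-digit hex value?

0x59F88

s_0 = ciphertext = 0x16E0C
s_1 = InvRound(s_0, k_3) = 0xDA256
s_2 = InvRound(s_1, k_2) = 0xF0E52
s_3 = InvRound(s_2, k_1) = 0x6EB2B
s_4 = InvRound(s_3, k_0) = 0x59F88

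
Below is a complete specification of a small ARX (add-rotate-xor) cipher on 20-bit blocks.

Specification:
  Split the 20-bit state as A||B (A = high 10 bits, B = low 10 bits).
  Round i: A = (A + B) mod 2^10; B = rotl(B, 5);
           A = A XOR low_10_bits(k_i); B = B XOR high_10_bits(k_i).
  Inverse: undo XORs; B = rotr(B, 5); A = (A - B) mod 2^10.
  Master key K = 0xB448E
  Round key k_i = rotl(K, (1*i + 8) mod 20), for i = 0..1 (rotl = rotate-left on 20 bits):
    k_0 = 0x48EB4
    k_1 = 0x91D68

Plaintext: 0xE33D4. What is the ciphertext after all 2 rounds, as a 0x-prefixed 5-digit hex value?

0x3E5FA

s_0 = plaintext = 0xE33D4
s_1 = Round(s_0, k_0) = 0x753BD
s_2 = Round(s_1, k_1) = 0x3E5FA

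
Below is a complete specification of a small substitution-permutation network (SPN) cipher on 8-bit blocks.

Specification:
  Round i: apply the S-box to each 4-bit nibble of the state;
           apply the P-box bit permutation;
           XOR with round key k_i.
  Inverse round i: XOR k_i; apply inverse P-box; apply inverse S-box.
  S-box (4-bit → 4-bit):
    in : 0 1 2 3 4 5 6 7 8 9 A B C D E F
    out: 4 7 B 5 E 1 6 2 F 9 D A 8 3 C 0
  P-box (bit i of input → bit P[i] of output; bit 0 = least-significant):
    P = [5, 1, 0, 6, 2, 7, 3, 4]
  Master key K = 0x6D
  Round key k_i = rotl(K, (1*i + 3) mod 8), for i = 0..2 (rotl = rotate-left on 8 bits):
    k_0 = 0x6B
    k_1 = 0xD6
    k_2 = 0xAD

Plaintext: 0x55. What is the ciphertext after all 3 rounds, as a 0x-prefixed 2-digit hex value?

s_0 = plaintext = 0x55
s_1 = Round(s_0, k_0) = 0x4F
s_2 = Round(s_1, k_1) = 0x4E
s_3 = Round(s_2, k_2) = 0x74

0x74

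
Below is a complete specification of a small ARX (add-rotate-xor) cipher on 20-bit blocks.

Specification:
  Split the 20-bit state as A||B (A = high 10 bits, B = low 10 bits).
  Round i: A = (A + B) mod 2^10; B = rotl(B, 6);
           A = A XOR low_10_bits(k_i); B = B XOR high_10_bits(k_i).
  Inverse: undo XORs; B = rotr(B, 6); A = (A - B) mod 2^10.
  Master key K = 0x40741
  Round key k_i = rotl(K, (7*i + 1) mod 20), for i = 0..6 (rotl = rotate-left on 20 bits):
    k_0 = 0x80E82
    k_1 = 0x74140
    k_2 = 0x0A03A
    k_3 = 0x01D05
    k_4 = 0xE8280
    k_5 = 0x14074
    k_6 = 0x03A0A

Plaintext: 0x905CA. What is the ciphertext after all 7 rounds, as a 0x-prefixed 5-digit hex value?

s_0 = plaintext = 0x905CA
s_1 = Round(s_0, k_0) = 0xA249F
s_2 = Round(s_1, k_1) = 0x9A219
s_3 = Round(s_2, k_2) = 0x2EE49
s_4 = Round(s_3, k_3) = 0x80663
s_5 = Round(s_4, k_4) = 0xB9346
s_6 = Round(s_5, k_5) = 0x979E4
s_7 = Round(s_6, k_6) = 0x92110

0x92110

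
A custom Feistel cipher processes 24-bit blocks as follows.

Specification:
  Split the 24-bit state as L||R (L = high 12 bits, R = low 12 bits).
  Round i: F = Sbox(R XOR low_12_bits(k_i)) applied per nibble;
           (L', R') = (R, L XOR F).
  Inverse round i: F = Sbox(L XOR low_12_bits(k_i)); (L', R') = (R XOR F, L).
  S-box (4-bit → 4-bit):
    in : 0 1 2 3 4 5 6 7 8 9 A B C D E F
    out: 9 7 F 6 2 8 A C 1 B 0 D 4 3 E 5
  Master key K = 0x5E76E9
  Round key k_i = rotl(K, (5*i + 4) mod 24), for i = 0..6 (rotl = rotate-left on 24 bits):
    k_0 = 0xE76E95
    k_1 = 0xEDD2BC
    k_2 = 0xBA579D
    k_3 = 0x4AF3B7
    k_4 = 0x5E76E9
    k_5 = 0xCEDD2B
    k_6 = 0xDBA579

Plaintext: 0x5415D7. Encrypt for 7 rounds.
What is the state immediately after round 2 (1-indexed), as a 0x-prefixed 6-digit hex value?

s_0 = plaintext = 0x5415D7
s_1 = Round(s_0, k_0) = 0x5D786E
s_2 = Round(s_1, k_1) = 0x86E5E8
s_3 = Round(s_2, k_2) = 0x5E87A6
s_4 = Round(s_3, k_3) = 0x7A679F
s_5 = Round(s_4, k_4) = 0x79F06C
s_6 = Round(s_5, k_5) = 0x06C4B3
s_7 = Round(s_6, k_6) = 0x4B372C

0x86E5E8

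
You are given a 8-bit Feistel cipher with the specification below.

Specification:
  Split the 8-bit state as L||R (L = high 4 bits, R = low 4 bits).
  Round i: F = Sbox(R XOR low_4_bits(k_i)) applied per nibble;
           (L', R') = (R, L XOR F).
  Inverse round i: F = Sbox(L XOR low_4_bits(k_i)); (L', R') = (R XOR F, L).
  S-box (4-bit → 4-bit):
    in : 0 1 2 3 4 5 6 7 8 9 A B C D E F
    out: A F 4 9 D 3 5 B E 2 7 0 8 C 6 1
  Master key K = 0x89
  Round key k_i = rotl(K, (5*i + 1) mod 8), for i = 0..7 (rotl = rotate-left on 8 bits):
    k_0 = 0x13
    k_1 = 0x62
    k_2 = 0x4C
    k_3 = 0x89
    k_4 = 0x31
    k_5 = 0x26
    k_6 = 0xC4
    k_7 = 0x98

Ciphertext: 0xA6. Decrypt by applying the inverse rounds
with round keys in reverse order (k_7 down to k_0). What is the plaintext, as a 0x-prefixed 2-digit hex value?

s_0 = ciphertext = 0xA6
s_1 = InvRound(s_0, k_7) = 0x2A
s_2 = InvRound(s_1, k_6) = 0xF2
s_3 = InvRound(s_2, k_5) = 0x0F
s_4 = InvRound(s_3, k_4) = 0x00
s_5 = InvRound(s_4, k_3) = 0x20
s_6 = InvRound(s_5, k_2) = 0x62
s_7 = InvRound(s_6, k_1) = 0xF6
s_8 = InvRound(s_7, k_0) = 0xEF

0xEF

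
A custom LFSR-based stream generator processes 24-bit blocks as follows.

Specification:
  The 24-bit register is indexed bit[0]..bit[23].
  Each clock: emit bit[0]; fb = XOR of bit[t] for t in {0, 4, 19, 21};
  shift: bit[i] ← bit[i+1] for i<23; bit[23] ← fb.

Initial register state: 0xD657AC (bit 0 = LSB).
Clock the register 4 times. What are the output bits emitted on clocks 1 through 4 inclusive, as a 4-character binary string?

reg_0 = 0xD657AC
clock 1: out=0, reg = 0x6B2BD6
clock 2: out=0, reg = 0xB595EB
clock 3: out=1, reg = 0x5ACAF5
clock 4: out=1, reg = 0xAD657A

0011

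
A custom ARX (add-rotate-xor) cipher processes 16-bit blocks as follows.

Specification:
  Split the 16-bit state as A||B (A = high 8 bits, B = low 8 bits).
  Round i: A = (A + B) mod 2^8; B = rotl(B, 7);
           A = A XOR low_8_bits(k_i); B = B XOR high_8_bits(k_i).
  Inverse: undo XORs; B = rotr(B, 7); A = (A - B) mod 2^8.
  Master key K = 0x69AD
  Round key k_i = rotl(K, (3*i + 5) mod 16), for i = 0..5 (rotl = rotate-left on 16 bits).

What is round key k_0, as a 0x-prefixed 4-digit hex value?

K = 0x69AD
k_0 = rotl(K, (3*0+5) mod 16) = rotl(K, 5) = 0x35AD

0x35AD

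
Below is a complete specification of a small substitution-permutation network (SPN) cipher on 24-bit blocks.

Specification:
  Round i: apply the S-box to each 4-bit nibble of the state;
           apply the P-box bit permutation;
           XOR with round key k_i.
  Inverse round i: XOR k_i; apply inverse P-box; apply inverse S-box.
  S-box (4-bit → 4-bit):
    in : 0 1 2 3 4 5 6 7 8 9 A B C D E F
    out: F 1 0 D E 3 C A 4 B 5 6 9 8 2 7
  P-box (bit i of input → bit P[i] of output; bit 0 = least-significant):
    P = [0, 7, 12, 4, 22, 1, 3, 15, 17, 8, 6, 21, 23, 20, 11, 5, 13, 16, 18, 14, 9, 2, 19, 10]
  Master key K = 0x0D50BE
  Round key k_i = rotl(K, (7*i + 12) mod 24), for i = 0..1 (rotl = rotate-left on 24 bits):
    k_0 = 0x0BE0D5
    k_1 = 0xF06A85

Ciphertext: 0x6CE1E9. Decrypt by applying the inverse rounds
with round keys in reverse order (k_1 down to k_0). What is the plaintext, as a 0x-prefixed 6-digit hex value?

0x590999

s_0 = ciphertext = 0x6CE1E9
s_1 = InvRound(s_0, k_1) = 0xF80B62
s_2 = InvRound(s_1, k_0) = 0x590999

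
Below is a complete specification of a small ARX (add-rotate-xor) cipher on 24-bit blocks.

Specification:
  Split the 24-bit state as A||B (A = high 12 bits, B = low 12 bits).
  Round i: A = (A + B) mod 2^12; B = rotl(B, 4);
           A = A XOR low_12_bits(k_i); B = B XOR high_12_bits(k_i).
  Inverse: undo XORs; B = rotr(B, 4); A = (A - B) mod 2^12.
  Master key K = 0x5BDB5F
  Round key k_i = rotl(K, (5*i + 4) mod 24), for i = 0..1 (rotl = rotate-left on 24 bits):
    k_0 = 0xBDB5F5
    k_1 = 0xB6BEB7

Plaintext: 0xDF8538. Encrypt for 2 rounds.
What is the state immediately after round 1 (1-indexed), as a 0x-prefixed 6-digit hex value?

s_0 = plaintext = 0xDF8538
s_1 = Round(s_0, k_0) = 0x6C585E
s_2 = Round(s_1, k_1) = 0x194E83

0x6C585E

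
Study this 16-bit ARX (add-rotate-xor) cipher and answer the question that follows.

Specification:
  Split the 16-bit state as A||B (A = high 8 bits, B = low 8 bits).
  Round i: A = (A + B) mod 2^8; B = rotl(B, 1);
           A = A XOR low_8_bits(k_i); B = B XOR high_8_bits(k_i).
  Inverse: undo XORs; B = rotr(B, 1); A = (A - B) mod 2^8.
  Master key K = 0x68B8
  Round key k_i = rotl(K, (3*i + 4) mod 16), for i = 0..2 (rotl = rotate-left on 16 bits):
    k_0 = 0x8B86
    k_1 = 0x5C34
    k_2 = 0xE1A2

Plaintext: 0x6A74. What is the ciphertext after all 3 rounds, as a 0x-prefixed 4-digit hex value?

s_0 = plaintext = 0x6A74
s_1 = Round(s_0, k_0) = 0x5863
s_2 = Round(s_1, k_1) = 0x8F9A
s_3 = Round(s_2, k_2) = 0x8BD4

0x8BD4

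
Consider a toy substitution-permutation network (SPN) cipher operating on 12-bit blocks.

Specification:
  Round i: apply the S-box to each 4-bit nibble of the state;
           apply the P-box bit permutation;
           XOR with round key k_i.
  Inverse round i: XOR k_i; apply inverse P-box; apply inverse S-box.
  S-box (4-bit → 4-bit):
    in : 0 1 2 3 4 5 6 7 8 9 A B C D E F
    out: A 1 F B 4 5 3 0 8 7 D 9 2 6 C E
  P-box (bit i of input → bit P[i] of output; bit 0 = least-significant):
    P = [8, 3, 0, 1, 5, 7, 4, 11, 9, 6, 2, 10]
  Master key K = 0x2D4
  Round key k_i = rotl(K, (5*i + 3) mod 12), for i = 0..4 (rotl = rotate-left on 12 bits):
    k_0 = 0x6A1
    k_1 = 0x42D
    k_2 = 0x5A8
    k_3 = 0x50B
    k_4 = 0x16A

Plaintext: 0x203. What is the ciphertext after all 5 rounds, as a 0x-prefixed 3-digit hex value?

s_0 = plaintext = 0x203
s_1 = Round(s_0, k_0) = 0x96F
s_2 = Round(s_1, k_1) = 0x6C2
s_3 = Round(s_2, k_2) = 0x663
s_4 = Round(s_3, k_3) = 0x6E1
s_5 = Round(s_4, k_4) = 0xA3A

0xA3A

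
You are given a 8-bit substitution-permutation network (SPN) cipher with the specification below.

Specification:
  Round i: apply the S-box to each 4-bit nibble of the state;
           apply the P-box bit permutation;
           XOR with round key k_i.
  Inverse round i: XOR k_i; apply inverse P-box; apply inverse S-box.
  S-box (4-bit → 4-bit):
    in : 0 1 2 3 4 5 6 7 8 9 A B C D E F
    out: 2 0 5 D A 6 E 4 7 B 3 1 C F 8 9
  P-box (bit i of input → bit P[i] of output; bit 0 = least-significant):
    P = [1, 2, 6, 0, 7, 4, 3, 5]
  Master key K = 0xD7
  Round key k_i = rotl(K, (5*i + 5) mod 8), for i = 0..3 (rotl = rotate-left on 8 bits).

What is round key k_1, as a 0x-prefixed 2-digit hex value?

0x5F

K = 0xD7
k_0 = rotl(K, (5*0+5) mod 8) = rotl(K, 5) = 0xFA
k_1 = rotl(K, (5*1+5) mod 8) = rotl(K, 2) = 0x5F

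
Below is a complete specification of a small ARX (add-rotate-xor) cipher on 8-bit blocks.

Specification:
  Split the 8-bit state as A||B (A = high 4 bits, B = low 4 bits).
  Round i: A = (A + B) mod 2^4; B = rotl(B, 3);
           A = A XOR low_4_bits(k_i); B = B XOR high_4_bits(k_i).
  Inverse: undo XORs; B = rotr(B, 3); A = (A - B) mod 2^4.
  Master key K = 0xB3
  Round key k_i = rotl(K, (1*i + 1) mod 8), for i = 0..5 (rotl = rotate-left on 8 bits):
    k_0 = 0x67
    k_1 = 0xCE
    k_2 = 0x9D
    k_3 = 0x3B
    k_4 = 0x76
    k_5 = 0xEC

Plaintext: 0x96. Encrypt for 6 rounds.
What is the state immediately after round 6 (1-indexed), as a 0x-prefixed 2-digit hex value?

s_0 = plaintext = 0x96
s_1 = Round(s_0, k_0) = 0x85
s_2 = Round(s_1, k_1) = 0x36
s_3 = Round(s_2, k_2) = 0x4A
s_4 = Round(s_3, k_3) = 0x56
s_5 = Round(s_4, k_4) = 0xD4
s_6 = Round(s_5, k_5) = 0xDC

0xDC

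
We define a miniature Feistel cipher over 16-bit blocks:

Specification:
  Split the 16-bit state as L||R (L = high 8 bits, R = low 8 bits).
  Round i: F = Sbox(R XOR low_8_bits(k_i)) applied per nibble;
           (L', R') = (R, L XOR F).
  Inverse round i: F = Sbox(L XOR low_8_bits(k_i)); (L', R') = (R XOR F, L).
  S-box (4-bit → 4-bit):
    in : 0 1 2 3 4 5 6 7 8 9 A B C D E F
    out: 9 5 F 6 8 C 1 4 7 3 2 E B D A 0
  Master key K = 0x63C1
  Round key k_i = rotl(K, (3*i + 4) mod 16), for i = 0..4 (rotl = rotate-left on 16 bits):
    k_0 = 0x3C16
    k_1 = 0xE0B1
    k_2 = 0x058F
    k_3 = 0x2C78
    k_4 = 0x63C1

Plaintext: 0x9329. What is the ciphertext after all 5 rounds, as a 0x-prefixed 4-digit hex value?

s_0 = plaintext = 0x9329
s_1 = Round(s_0, k_0) = 0x29F3
s_2 = Round(s_1, k_1) = 0xF3A6
s_3 = Round(s_2, k_2) = 0xA600
s_4 = Round(s_3, k_3) = 0x00E1
s_5 = Round(s_4, k_4) = 0xE1F9

0xE1F9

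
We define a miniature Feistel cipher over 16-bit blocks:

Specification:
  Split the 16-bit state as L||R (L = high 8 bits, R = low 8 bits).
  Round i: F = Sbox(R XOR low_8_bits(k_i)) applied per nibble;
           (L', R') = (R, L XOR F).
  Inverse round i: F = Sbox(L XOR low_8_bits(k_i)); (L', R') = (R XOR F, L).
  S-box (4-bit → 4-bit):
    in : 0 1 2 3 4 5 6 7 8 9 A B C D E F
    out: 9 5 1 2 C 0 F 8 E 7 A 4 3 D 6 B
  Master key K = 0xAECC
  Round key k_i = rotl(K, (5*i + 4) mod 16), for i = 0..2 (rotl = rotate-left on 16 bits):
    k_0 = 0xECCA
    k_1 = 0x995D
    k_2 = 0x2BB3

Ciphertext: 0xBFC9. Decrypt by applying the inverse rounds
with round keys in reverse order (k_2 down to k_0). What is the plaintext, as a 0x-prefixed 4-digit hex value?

0x3727

s_0 = ciphertext = 0xBFC9
s_1 = InvRound(s_0, k_2) = 0x5ABF
s_2 = InvRound(s_1, k_1) = 0x275A
s_3 = InvRound(s_2, k_0) = 0x3727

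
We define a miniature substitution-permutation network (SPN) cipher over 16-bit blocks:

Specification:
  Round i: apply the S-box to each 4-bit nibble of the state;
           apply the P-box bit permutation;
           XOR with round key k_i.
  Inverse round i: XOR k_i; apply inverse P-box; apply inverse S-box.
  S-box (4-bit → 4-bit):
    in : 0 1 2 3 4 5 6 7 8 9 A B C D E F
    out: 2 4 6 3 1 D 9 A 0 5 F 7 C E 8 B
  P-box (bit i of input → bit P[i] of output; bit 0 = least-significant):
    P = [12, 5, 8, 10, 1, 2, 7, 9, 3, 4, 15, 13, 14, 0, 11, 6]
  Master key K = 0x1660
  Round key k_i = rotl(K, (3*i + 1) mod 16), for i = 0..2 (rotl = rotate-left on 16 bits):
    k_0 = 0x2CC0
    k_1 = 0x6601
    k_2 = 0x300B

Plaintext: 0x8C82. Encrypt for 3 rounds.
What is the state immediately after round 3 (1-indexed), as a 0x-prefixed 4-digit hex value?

s_0 = plaintext = 0x8C82
s_1 = Round(s_0, k_0) = 0x8DE0
s_2 = Round(s_1, k_1) = 0xC431
s_3 = Round(s_2, k_2) = 0x3945

0x3945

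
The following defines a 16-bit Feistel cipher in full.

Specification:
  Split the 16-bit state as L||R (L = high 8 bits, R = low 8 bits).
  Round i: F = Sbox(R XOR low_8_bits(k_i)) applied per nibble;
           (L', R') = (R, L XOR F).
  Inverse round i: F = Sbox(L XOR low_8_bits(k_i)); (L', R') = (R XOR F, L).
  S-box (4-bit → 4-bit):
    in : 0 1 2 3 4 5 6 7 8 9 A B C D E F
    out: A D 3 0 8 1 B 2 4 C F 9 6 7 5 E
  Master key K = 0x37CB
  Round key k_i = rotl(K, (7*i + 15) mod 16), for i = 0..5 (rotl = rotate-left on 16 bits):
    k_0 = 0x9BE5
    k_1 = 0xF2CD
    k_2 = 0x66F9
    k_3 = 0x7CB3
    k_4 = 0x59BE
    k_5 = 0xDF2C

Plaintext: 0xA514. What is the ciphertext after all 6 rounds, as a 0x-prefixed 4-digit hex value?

0x382A

s_0 = plaintext = 0xA514
s_1 = Round(s_0, k_0) = 0x1448
s_2 = Round(s_1, k_1) = 0x4855
s_3 = Round(s_2, k_2) = 0x55BE
s_4 = Round(s_3, k_3) = 0xBEF2
s_5 = Round(s_4, k_4) = 0xF238
s_6 = Round(s_5, k_5) = 0x382A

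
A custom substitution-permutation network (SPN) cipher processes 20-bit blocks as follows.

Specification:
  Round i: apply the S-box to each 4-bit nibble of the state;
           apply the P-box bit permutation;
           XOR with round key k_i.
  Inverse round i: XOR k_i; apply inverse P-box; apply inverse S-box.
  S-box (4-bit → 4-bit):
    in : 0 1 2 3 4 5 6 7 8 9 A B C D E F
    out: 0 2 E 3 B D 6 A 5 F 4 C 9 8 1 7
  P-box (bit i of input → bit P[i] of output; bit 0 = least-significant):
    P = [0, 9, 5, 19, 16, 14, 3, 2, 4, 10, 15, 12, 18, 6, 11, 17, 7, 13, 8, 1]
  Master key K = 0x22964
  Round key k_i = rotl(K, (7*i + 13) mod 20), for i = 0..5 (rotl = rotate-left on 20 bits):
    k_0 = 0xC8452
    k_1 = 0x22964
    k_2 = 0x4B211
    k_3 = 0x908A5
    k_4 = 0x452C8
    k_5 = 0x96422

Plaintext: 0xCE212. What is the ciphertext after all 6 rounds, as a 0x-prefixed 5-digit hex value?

s_0 = plaintext = 0xCE212
s_1 = Round(s_0, k_0) = 0x052F0
s_2 = Round(s_1, k_1) = 0x5F56C
s_3 = Round(s_2, k_2) = 0x86BCA
s_4 = Round(s_3, k_3) = 0x89141
s_5 = Round(s_4, k_4) = 0x31D0C
s_6 = Round(s_5, k_5) = 0x154E3

0x154E3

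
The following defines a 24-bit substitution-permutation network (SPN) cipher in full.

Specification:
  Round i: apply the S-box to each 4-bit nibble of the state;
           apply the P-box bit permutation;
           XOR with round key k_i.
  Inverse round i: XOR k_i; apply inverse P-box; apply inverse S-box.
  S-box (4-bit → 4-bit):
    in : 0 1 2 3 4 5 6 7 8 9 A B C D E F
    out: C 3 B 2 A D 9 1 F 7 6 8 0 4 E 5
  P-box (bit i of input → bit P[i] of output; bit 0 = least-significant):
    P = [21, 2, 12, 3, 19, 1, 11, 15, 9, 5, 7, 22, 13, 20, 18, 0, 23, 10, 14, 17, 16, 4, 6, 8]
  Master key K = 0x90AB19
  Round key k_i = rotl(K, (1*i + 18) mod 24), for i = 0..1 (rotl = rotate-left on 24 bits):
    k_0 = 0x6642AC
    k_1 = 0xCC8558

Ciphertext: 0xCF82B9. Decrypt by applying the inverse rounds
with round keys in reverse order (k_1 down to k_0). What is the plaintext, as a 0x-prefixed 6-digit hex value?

s_0 = ciphertext = 0xCF82B9
s_1 = InvRound(s_0, k_1) = 0x54B9CC
s_2 = InvRound(s_1, k_0) = 0x00110F

0x00110F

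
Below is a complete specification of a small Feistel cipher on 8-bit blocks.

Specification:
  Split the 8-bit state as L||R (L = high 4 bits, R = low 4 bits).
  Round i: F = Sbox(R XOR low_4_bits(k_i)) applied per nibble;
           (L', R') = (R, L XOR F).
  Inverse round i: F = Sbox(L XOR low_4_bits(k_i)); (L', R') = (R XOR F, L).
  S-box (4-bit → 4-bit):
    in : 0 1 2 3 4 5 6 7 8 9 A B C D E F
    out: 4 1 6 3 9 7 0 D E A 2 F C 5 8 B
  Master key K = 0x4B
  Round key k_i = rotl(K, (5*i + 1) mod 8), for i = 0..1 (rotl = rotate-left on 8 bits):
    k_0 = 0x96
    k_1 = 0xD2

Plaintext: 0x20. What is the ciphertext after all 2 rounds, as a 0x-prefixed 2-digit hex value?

0x24

s_0 = plaintext = 0x20
s_1 = Round(s_0, k_0) = 0x02
s_2 = Round(s_1, k_1) = 0x24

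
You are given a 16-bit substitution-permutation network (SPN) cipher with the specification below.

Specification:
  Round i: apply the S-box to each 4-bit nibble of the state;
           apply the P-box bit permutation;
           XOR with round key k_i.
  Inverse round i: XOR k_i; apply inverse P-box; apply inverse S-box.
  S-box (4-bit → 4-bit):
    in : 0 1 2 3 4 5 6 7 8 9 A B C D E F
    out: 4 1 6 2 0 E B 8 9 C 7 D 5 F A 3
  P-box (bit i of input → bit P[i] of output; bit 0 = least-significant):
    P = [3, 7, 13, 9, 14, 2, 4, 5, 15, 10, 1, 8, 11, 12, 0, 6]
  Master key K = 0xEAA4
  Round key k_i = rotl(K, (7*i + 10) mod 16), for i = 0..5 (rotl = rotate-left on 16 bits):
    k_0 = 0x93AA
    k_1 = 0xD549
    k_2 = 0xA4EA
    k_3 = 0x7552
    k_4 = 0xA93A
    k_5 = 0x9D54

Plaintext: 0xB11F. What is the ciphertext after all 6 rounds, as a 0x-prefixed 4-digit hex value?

s_0 = plaintext = 0xB11F
s_1 = Round(s_0, k_0) = 0x5B63
s_2 = Round(s_1, k_1) = 0x04AE
s_3 = Round(s_2, k_2) = 0xE67F
s_4 = Round(s_3, k_3) = 0xE0BA
s_5 = Round(s_4, k_4) = 0xD9C0
s_6 = Round(s_5, k_5) = 0xE407

0xE407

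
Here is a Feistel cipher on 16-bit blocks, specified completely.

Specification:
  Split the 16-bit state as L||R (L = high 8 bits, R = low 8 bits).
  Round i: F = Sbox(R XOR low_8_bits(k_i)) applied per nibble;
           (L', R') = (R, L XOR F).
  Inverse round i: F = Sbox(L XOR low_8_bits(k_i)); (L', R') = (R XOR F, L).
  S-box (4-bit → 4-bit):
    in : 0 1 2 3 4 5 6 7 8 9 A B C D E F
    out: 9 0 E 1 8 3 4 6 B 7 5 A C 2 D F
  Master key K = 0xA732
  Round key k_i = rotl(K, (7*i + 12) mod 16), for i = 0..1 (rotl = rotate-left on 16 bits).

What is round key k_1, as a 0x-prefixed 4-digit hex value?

0x3995

K = 0xA732
k_0 = rotl(K, (7*0+12) mod 16) = rotl(K, 12) = 0x2A73
k_1 = rotl(K, (7*1+12) mod 16) = rotl(K, 3) = 0x3995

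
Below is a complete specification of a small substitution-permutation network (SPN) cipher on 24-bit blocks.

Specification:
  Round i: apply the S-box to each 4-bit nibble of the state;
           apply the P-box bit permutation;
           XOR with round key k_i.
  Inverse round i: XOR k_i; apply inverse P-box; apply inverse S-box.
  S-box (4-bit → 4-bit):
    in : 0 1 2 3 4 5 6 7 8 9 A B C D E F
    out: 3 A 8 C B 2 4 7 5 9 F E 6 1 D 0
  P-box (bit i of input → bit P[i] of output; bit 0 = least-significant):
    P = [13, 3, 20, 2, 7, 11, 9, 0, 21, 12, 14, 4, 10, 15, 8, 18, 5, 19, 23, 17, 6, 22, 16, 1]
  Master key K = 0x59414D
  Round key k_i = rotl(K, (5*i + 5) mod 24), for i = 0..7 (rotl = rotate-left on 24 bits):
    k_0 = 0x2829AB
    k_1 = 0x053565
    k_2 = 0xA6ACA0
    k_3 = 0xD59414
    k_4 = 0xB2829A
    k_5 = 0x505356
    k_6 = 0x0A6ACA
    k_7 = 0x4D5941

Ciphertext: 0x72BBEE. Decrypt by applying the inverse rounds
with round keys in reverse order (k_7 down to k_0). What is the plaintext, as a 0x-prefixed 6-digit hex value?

s_0 = ciphertext = 0x72BBEE
s_1 = InvRound(s_0, k_7) = 0x3418EA
s_2 = InvRound(s_1, k_6) = 0xF42768
s_3 = InvRound(s_2, k_5) = 0x289AF4
s_4 = InvRound(s_3, k_4) = 0x9AF55B
s_5 = InvRound(s_4, k_3) = 0xA13624
s_6 = InvRound(s_5, k_2) = 0x621572
s_7 = InvRound(s_6, k_1) = 0xB22929
s_8 = InvRound(s_7, k_0) = 0x2BFFD6

0x2BFFD6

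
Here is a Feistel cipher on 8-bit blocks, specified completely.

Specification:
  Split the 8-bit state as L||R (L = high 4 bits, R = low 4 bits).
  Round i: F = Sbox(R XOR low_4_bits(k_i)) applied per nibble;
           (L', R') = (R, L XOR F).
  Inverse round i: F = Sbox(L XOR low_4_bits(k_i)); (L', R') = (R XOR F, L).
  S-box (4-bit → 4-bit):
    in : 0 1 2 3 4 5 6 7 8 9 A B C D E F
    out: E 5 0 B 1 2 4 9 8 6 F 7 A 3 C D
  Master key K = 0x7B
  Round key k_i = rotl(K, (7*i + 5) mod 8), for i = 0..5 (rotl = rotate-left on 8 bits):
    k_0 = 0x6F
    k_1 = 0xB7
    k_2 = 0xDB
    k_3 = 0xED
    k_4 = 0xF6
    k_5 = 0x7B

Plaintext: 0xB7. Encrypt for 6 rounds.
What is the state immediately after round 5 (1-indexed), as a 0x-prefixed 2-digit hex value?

s_0 = plaintext = 0xB7
s_1 = Round(s_0, k_0) = 0x73
s_2 = Round(s_1, k_1) = 0x36
s_3 = Round(s_2, k_2) = 0x60
s_4 = Round(s_3, k_3) = 0x05
s_5 = Round(s_4, k_4) = 0x5B
s_6 = Round(s_5, k_5) = 0xBB

0x5B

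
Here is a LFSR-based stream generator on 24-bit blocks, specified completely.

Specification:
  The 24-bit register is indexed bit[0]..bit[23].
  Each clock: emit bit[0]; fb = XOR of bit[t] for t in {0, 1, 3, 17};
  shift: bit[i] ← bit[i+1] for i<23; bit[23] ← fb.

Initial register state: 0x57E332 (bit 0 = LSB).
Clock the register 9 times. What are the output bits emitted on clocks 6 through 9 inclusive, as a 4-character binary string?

reg_0 = 0x57E332
clock 1: out=0, reg = 0x2BF199
clock 2: out=1, reg = 0x95F8CC
clock 3: out=0, reg = 0xCAFC66
clock 4: out=0, reg = 0x657E33
clock 5: out=1, reg = 0x32BF19
clock 6: out=1, reg = 0x995F8C
clock 7: out=0, reg = 0xCCAFC6
clock 8: out=0, reg = 0xE657E3
clock 9: out=1, reg = 0xF32BF1

1001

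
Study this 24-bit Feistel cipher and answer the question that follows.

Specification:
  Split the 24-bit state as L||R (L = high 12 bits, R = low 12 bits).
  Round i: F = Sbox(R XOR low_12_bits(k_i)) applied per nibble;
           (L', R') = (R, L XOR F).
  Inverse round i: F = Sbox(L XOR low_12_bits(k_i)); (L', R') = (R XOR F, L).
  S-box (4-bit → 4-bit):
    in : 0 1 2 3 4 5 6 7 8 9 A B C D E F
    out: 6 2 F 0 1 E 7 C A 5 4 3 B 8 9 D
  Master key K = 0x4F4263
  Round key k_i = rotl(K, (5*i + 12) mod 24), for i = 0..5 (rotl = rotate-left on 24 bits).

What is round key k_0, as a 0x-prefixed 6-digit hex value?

K = 0x4F4263
k_0 = rotl(K, (5*0+12) mod 24) = rotl(K, 12) = 0x2634F4

0x2634F4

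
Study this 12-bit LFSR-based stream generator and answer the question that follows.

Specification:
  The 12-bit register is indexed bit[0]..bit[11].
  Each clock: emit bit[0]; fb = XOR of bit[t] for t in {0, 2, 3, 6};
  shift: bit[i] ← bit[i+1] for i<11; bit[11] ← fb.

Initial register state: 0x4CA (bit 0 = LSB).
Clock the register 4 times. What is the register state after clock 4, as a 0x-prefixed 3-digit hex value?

0x24C

reg_0 = 0x4CA
clock 1: out=0, reg = 0x265
clock 2: out=1, reg = 0x932
clock 3: out=0, reg = 0x499
clock 4: out=1, reg = 0x24C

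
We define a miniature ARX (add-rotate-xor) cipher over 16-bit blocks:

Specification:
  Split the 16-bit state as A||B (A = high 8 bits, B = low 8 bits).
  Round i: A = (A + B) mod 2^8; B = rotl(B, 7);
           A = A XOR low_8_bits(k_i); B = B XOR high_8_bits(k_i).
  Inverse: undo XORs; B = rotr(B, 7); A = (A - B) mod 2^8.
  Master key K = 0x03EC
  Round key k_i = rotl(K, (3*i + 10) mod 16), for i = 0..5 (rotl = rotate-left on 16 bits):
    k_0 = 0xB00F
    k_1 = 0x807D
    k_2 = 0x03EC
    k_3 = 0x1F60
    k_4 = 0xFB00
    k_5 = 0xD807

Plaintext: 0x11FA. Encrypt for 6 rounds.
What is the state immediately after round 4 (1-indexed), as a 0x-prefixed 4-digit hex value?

s_0 = plaintext = 0x11FA
s_1 = Round(s_0, k_0) = 0x04CD
s_2 = Round(s_1, k_1) = 0xAC66
s_3 = Round(s_2, k_2) = 0xFE30
s_4 = Round(s_3, k_3) = 0x4E07
s_5 = Round(s_4, k_4) = 0x5578
s_6 = Round(s_5, k_5) = 0xCAE4

0x4E07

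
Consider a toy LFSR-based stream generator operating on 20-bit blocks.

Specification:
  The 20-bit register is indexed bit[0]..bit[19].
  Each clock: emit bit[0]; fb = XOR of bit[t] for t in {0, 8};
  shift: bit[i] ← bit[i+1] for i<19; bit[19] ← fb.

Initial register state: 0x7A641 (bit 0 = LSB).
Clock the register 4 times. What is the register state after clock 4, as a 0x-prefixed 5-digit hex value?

reg_0 = 0x7A641
clock 1: out=1, reg = 0xBD320
clock 2: out=0, reg = 0xDE990
clock 3: out=0, reg = 0xEF4C8
clock 4: out=0, reg = 0x77A64

0x77A64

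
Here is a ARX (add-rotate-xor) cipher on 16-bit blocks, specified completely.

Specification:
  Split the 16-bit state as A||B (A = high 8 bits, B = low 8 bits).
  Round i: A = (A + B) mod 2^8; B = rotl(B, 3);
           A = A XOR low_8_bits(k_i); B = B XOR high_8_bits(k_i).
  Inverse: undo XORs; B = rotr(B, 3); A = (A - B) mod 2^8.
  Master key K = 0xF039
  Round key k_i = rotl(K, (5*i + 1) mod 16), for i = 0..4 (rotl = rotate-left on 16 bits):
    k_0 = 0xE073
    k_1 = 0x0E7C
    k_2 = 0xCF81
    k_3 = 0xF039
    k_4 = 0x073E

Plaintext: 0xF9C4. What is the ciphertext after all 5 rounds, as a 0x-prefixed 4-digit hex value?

s_0 = plaintext = 0xF9C4
s_1 = Round(s_0, k_0) = 0xCEC6
s_2 = Round(s_1, k_1) = 0xE838
s_3 = Round(s_2, k_2) = 0xA10E
s_4 = Round(s_3, k_3) = 0x9680
s_5 = Round(s_4, k_4) = 0x2803

0x2803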